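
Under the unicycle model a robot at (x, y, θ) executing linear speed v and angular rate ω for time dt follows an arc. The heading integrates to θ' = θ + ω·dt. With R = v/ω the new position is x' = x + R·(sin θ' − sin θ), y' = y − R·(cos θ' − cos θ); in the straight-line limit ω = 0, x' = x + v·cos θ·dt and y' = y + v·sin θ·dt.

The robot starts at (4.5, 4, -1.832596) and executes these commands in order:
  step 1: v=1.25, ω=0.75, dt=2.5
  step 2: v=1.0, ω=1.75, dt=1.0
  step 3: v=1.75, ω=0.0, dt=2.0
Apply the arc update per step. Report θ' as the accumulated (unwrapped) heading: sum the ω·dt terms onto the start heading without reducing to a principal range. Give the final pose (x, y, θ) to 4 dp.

step 1: θ'=0.0424 (R=1.6667) → pose (6.1805, 1.9035, 0.0424)
step 2: θ'=1.7924 (R=0.5714) → pose (6.7138, 2.6000, 1.7924)
step 3: θ'=1.7924 (straight) → pose (5.9445, 6.0144, 1.7924)

(5.9445, 6.0144, 1.7924)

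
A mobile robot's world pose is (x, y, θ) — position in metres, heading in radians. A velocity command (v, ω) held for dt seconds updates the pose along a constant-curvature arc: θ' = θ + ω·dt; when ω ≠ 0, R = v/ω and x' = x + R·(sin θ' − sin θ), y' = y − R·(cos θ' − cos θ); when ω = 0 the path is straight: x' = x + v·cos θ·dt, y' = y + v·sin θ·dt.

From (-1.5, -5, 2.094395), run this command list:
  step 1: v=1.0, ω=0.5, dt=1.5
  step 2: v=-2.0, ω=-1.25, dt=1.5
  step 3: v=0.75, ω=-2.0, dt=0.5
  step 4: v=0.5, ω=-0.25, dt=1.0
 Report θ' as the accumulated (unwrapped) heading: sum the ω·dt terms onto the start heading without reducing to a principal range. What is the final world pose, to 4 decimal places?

step 1: θ'=2.8444 (R=2.0000) → pose (-2.6464, -4.0877, 2.8444)
step 2: θ'=0.9694 (R=1.6000) → pose (-1.7956, -6.5228, 0.9694)
step 3: θ'=-0.0306 (R=-0.3750) → pose (-1.4750, -6.3602, -0.0306)
step 4: θ'=-0.2806 (R=-2.0000) → pose (-0.9823, -6.4375, -0.2806)

(-0.9823, -6.4375, -0.2806)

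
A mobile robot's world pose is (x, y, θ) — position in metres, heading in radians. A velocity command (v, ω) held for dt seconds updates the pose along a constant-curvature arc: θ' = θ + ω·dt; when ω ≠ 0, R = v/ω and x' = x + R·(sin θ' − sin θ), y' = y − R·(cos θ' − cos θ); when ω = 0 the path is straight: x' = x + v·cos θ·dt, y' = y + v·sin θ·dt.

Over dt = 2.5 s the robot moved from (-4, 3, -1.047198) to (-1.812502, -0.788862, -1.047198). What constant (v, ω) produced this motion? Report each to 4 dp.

Δθ = -1.047198 − -1.047198 = 0.000000
ω = Δθ/dt = 0.000000/2.5 = 0.0000
ω = 0 → v = (Δx·cos θ + Δy·sin θ)/dt = 1.7500

v = 1.7500, ω = 0.0000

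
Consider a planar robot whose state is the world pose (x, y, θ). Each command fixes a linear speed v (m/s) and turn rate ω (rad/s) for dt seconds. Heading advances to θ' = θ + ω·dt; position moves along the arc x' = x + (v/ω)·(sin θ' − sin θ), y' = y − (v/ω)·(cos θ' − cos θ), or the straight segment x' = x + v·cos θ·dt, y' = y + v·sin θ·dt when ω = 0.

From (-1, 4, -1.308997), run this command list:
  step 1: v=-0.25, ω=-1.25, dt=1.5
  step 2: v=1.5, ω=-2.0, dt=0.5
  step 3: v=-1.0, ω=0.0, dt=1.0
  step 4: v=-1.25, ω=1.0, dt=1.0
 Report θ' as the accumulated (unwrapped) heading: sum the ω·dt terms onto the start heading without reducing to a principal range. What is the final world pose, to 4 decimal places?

(0.1164, 3.1405, -3.1840)

step 1: θ'=-3.1840 (R=0.2000) → pose (-0.7983, 4.2516, -3.1840)
step 2: θ'=-4.1840 (R=-0.7500) → pose (-1.4143, 4.6228, -4.1840)
step 3: θ'=-4.1840 (straight) → pose (-0.9101, 3.7592, -4.1840)
step 4: θ'=-3.1840 (R=-1.2500) → pose (0.1164, 3.1405, -3.1840)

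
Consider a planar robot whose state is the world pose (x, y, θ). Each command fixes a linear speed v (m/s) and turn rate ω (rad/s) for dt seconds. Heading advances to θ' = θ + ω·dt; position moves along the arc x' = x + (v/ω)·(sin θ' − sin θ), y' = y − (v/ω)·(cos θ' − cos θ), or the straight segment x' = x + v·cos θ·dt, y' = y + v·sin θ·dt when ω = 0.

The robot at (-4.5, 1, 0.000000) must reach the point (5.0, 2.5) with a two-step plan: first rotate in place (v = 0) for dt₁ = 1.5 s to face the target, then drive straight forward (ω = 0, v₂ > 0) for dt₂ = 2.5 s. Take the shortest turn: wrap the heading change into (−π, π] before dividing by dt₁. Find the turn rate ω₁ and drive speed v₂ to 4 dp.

heading to target = atan2(2.5−1, 5−-4.5) = 0.1566
Δθ = wrap(0.1566 − 0.0000) = 0.1566; ω₁ = Δθ/dt₁ = 0.1044
distance = √((5−-4.5)² + (2.5−1)²) = 9.6177; v₂ = distance/dt₂ = 3.8471

ω₁ = 0.1044, v₂ = 3.8471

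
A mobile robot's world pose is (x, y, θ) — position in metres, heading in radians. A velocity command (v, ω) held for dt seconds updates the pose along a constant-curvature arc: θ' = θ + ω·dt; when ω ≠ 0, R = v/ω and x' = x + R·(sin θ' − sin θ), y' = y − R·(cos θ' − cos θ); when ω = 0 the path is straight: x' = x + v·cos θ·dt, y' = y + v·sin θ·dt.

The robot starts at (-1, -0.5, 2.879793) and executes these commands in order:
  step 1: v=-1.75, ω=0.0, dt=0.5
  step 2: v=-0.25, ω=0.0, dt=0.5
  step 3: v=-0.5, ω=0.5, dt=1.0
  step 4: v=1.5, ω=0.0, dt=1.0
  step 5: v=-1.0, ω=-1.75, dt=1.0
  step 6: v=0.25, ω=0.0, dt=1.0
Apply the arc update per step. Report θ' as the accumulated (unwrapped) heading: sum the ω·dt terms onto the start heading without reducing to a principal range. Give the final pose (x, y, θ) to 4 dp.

(-0.3064, -1.3906, 1.6298)

step 1: θ'=2.8798 (straight) → pose (-0.1548, -0.7265, 2.8798)
step 2: θ'=2.8798 (straight) → pose (-0.0341, -0.7588, 2.8798)
step 3: θ'=3.3798 (R=-1.0000) → pose (0.4607, -0.7647, 3.3798)
step 4: θ'=3.3798 (straight) → pose (-0.9969, -1.1186, 3.3798)
step 5: θ'=1.6298 (R=0.5714) → pose (-0.2917, -1.6402, 1.6298)
step 6: θ'=1.6298 (straight) → pose (-0.3064, -1.3906, 1.6298)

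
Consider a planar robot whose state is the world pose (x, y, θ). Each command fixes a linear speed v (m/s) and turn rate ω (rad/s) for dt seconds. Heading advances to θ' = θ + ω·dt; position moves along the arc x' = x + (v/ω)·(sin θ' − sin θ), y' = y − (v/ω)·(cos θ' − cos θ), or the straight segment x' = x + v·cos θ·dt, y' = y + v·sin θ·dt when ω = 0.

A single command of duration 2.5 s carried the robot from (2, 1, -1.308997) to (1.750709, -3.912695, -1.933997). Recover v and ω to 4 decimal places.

Δθ = -1.933997 − -1.308997 = -0.625000
ω = Δθ/dt = -0.625000/2.5 = -0.2500
R = −Δy/(cos θ' − cos θ) = -8.0000
v = R·ω = -8.0000·-0.2500 = 2.0000

v = 2.0000, ω = -0.2500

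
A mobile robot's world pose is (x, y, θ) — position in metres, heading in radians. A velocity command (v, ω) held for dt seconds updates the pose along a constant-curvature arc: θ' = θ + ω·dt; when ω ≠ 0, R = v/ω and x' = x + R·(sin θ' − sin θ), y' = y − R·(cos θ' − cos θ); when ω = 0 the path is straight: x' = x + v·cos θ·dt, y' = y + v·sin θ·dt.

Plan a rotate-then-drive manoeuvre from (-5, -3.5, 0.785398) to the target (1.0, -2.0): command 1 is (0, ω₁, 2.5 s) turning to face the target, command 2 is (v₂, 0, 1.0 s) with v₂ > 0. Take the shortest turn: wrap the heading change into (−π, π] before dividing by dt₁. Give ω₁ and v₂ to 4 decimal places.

ω₁ = -0.2162, v₂ = 6.1847

heading to target = atan2(-2−-3.5, 1−-5) = 0.2450
Δθ = wrap(0.2450 − 0.7854) = -0.5404; ω₁ = Δθ/dt₁ = -0.2162
distance = √((1−-5)² + (-2−-3.5)²) = 6.1847; v₂ = distance/dt₂ = 6.1847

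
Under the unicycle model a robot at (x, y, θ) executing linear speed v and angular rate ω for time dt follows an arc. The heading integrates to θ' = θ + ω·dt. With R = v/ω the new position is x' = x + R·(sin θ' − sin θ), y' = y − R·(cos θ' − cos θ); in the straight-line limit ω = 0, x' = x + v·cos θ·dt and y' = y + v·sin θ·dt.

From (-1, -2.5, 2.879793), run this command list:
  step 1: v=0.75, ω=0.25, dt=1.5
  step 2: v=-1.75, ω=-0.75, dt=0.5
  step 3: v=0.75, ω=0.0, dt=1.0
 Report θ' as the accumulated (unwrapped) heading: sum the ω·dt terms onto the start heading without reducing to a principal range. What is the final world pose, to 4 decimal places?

(-1.9723, -2.2874, 2.8798)

step 1: θ'=3.2548 (R=3.0000) → pose (-2.1153, -2.4170, 3.2548)
step 2: θ'=2.8798 (R=2.3333) → pose (-1.2479, -2.4816, 2.8798)
step 3: θ'=2.8798 (straight) → pose (-1.9723, -2.2874, 2.8798)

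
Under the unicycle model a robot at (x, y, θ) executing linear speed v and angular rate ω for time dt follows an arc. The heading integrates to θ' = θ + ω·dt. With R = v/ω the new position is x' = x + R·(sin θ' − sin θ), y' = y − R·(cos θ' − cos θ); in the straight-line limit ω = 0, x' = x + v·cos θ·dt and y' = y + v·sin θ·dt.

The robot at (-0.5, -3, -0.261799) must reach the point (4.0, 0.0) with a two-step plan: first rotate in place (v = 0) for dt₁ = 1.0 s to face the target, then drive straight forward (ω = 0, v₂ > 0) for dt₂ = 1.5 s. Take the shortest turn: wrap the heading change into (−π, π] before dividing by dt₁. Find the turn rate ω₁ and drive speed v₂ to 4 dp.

ω₁ = 0.8498, v₂ = 3.6056

heading to target = atan2(0−-3, 4−-0.5) = 0.5880
Δθ = wrap(0.5880 − -0.2618) = 0.8498; ω₁ = Δθ/dt₁ = 0.8498
distance = √((4−-0.5)² + (0−-3)²) = 5.4083; v₂ = distance/dt₂ = 3.6056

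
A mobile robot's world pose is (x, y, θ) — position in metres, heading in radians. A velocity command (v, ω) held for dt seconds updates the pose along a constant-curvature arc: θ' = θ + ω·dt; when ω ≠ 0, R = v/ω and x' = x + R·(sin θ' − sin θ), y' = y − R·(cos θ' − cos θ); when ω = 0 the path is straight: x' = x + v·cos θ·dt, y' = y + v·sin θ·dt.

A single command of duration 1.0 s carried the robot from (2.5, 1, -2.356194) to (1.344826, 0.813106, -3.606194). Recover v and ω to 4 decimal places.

v = 1.2500, ω = -1.2500

Δθ = -3.606194 − -2.356194 = -1.250000
ω = Δθ/dt = -1.250000/1.0 = -1.2500
R = Δx/(sin θ' − sin θ) = -1.0000
v = R·ω = -1.0000·-1.2500 = 1.2500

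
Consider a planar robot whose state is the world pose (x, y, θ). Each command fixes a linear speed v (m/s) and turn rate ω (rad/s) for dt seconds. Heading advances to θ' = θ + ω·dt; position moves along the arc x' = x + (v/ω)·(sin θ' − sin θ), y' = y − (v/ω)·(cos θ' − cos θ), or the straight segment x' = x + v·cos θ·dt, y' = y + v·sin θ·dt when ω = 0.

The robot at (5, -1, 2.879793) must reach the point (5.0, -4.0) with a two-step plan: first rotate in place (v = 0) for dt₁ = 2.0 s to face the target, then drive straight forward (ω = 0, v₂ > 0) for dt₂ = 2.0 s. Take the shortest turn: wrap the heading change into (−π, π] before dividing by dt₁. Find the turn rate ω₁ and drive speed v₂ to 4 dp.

heading to target = atan2(-4−-1, 5−5) = -1.5708
Δθ = wrap(-1.5708 − 2.8798) = 1.8326; ω₁ = Δθ/dt₁ = 0.9163
distance = √((5−5)² + (-4−-1)²) = 3.0000; v₂ = distance/dt₂ = 1.5000

ω₁ = 0.9163, v₂ = 1.5000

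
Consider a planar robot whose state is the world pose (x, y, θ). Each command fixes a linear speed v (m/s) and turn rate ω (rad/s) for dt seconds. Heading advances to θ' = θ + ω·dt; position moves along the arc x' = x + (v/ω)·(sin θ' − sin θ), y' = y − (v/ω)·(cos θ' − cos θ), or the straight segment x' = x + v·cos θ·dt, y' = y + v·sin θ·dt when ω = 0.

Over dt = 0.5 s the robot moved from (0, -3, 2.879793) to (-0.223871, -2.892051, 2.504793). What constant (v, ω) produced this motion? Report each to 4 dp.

v = 0.5000, ω = -0.7500

Δθ = 2.504793 − 2.879793 = -0.375000
ω = Δθ/dt = -0.375000/0.5 = -0.7500
R = Δx/(sin θ' − sin θ) = -0.6667
v = R·ω = -0.6667·-0.7500 = 0.5000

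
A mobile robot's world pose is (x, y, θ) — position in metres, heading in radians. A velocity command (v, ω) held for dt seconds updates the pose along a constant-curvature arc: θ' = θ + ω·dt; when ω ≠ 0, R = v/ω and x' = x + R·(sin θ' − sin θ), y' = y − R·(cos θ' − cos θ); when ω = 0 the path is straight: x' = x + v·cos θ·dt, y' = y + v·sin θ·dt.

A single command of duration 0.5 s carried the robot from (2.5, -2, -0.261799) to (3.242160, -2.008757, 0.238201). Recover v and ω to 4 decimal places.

Δθ = 0.238201 − -0.261799 = 0.500000
ω = Δθ/dt = 0.500000/0.5 = 1.0000
R = Δx/(sin θ' − sin θ) = 1.5000
v = R·ω = 1.5000·1.0000 = 1.5000

v = 1.5000, ω = 1.0000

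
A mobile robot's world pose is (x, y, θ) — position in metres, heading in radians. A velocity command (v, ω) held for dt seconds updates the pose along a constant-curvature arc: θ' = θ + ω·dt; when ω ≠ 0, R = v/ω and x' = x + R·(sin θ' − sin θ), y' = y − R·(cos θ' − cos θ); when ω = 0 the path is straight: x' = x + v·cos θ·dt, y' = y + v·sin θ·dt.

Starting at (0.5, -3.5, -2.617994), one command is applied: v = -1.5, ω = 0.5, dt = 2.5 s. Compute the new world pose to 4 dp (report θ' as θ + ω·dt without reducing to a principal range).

(1.9385, -0.2977, -1.3680)

θ' = -2.6180 + 0.5·2.5 = -1.3680
R = v/ω = -1.5/0.5 = -3.0000
x' = 0.5 + -3.0000·(sin -1.3680 − sin -2.6180) = 1.9385
y' = -3.5 − -3.0000·(cos -1.3680 − cos -2.6180) = -0.2977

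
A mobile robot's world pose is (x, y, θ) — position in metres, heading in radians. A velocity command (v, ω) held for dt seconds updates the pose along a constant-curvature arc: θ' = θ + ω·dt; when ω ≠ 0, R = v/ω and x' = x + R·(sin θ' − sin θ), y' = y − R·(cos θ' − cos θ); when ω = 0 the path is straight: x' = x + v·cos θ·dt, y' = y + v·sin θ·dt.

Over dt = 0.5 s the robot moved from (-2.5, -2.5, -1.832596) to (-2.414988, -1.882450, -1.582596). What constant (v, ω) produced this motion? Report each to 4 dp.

Δθ = -1.582596 − -1.832596 = 0.250000
ω = Δθ/dt = 0.250000/0.5 = 0.5000
R = −Δy/(cos θ' − cos θ) = -2.5000
v = R·ω = -2.5000·0.5000 = -1.2500

v = -1.2500, ω = 0.5000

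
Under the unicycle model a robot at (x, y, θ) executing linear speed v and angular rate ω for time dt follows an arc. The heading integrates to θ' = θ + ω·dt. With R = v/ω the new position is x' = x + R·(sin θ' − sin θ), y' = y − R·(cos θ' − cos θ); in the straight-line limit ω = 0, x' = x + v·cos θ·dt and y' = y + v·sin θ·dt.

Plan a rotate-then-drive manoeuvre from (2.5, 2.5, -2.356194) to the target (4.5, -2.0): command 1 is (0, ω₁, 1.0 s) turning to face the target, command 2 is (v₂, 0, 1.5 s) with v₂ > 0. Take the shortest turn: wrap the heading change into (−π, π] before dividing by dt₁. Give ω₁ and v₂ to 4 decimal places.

ω₁ = 1.2036, v₂ = 3.2830

heading to target = atan2(-2−2.5, 4.5−2.5) = -1.1526
Δθ = wrap(-1.1526 − -2.3562) = 1.2036; ω₁ = Δθ/dt₁ = 1.2036
distance = √((4.5−2.5)² + (-2−2.5)²) = 4.9244; v₂ = distance/dt₂ = 3.2830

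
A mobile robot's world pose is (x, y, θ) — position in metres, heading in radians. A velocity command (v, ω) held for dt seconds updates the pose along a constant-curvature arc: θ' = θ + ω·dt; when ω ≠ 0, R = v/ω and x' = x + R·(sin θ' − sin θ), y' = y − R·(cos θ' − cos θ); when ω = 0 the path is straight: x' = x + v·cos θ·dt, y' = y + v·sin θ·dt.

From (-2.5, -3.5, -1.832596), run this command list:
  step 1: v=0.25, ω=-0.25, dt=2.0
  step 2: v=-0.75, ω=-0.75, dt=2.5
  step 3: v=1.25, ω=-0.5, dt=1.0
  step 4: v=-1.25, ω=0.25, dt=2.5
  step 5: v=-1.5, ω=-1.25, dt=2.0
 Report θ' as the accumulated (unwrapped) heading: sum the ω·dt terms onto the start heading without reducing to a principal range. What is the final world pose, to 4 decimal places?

step 1: θ'=-2.3326 (R=-1.0000) → pose (-2.7423, -3.9314, -2.3326)
step 2: θ'=-4.2076 (R=1.0000) → pose (-1.1435, -4.1380, -4.2076)
step 3: θ'=-4.7076 (R=-2.5000) → pose (-1.4552, -2.9409, -4.7076)
step 4: θ'=-4.0826 (R=-5.0000) → pose (-0.4961, -5.8618, -4.0826)
step 5: θ'=-6.5826 (R=1.2000) → pose (-1.8198, -7.7152, -6.5826)

(-1.8198, -7.7152, -6.5826)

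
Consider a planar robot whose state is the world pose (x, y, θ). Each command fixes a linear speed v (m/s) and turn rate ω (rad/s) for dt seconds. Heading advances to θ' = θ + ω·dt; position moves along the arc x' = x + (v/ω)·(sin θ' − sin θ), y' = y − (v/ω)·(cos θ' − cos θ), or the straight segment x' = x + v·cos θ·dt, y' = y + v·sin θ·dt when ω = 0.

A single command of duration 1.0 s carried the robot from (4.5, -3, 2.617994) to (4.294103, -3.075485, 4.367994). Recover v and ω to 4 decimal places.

v = 0.2500, ω = 1.7500

Δθ = 4.367994 − 2.617994 = 1.750000
ω = Δθ/dt = 1.750000/1.0 = 1.7500
R = Δx/(sin θ' − sin θ) = 0.1429
v = R·ω = 0.1429·1.7500 = 0.2500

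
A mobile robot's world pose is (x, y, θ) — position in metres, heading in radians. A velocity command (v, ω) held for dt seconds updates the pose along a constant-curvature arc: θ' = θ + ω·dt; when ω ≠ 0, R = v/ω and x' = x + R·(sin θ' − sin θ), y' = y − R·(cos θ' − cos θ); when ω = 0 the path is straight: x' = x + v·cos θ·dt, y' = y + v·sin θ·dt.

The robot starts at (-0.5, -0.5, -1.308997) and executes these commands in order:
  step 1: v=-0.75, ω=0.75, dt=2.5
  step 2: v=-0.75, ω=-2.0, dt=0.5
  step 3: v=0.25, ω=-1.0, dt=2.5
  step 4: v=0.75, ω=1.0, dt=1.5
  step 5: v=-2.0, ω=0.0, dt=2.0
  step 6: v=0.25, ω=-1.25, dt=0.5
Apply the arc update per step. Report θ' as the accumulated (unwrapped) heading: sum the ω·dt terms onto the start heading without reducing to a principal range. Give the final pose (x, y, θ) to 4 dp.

step 1: θ'=0.5660 (R=-1.0000) → pose (-2.0022, 0.0852, 0.5660)
step 2: θ'=-0.4340 (R=0.3750) → pose (-2.3610, 0.0615, -0.4340)
step 3: θ'=-2.9340 (R=-0.2500) → pose (-2.4146, -0.4099, -2.9340)
step 4: θ'=-1.4340 (R=0.7500) → pose (-3.0030, -1.2461, -1.4340)
step 5: θ'=-1.4340 (straight) → pose (-3.5485, 2.7165, -1.4340)
step 6: θ'=-2.0590 (R=-0.2000) → pose (-3.5700, 2.5954, -2.0590)

(-3.5700, 2.5954, -2.0590)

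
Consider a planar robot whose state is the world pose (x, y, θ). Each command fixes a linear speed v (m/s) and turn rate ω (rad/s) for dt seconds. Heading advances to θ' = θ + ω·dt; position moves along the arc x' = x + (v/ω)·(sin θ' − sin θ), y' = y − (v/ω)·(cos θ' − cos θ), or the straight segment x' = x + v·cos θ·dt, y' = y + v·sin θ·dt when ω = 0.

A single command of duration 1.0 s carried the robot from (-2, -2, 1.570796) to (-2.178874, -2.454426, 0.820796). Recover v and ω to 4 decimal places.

v = -0.5000, ω = -0.7500

Δθ = 0.820796 − 1.570796 = -0.750000
ω = Δθ/dt = -0.750000/1.0 = -0.7500
R = −Δy/(cos θ' − cos θ) = 0.6667
v = R·ω = 0.6667·-0.7500 = -0.5000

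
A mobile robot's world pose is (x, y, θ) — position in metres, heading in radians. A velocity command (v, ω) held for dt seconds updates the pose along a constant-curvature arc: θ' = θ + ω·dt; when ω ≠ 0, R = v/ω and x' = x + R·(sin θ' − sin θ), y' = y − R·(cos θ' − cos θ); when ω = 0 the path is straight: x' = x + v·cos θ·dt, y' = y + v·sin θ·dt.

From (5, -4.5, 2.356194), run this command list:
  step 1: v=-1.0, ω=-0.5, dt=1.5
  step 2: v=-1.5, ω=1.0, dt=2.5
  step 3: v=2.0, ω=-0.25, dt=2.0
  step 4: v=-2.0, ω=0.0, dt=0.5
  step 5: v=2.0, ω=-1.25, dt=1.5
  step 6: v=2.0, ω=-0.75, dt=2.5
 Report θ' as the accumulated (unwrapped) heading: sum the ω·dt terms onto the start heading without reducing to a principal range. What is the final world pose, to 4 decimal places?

(6.9385, -4.5510, -0.1438)

step 1: θ'=1.6062 (R=2.0000) → pose (5.5845, -5.8434, 1.6062)
step 2: θ'=4.1062 (R=-1.5000) → pose (8.3163, -6.6450, 4.1062)
step 3: θ'=3.6062 (R=-8.0000) → pose (5.3263, -9.2390, 3.6062)
step 4: θ'=3.6062 (straight) → pose (6.2203, -8.7909, 3.6062)
step 5: θ'=1.7312 (R=-1.6000) → pose (3.9239, -7.6161, 1.7312)
step 6: θ'=-0.1438 (R=-2.6667) → pose (6.9385, -4.5510, -0.1438)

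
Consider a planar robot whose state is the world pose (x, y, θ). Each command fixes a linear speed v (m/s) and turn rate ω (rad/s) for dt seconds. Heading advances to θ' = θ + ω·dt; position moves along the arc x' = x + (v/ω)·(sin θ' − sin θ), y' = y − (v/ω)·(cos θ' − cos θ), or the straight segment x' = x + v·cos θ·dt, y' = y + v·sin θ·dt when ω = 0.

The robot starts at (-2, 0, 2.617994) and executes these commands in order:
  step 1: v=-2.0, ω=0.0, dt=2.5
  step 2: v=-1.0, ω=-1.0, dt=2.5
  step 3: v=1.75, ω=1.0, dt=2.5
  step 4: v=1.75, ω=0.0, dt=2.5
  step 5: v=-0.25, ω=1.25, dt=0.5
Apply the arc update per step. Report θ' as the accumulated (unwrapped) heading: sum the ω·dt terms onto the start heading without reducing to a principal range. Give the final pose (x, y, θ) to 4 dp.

step 1: θ'=2.6180 (straight) → pose (2.3301, -2.5000, 2.6180)
step 2: θ'=0.1180 (R=1.0000) → pose (1.9478, -4.3591, 0.1180)
step 3: θ'=2.6180 (R=1.7500) → pose (2.6168, -1.1057, 2.6180)
step 4: θ'=2.6180 (straight) → pose (-1.1720, 1.0818, 2.6180)
step 5: θ'=3.2430 (R=-0.2000) → pose (-1.0518, 1.0560, 3.2430)

(-1.0518, 1.0560, 3.2430)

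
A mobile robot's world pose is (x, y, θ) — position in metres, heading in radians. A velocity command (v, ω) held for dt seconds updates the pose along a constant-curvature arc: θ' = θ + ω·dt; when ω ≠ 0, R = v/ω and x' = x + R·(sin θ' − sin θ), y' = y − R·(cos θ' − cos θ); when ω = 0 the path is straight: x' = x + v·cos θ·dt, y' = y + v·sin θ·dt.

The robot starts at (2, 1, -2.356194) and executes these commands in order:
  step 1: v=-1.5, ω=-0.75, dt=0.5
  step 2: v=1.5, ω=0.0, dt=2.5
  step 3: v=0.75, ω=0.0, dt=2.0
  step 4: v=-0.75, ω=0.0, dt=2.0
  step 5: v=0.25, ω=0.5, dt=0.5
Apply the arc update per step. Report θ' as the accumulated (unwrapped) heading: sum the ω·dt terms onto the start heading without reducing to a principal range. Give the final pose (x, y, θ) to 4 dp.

step 1: θ'=-2.7312 (R=2.0000) → pose (2.6163, 1.4197, -2.7312)
step 2: θ'=-2.7312 (straight) → pose (-0.8223, -0.0764, -2.7312)
step 3: θ'=-2.7312 (straight) → pose (-2.1978, -0.6749, -2.7312)
step 4: θ'=-2.7312 (straight) → pose (-0.8223, -0.0764, -2.7312)
step 5: θ'=-2.4812 (R=0.5000) → pose (-0.9296, -0.1401, -2.4812)

(-0.9296, -0.1401, -2.4812)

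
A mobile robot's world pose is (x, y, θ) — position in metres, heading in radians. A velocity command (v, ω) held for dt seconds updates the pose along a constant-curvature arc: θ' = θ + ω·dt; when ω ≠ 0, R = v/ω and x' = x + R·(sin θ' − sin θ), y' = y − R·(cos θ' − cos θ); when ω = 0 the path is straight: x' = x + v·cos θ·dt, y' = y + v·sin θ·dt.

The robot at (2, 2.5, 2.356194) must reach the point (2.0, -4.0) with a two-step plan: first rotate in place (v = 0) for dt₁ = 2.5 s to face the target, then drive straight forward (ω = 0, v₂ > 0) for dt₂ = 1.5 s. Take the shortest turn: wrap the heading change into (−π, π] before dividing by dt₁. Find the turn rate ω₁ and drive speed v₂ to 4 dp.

heading to target = atan2(-4−2.5, 2−2) = -1.5708
Δθ = wrap(-1.5708 − 2.3562) = 2.3562; ω₁ = Δθ/dt₁ = 0.9425
distance = √((2−2)² + (-4−2.5)²) = 6.5000; v₂ = distance/dt₂ = 4.3333

ω₁ = 0.9425, v₂ = 4.3333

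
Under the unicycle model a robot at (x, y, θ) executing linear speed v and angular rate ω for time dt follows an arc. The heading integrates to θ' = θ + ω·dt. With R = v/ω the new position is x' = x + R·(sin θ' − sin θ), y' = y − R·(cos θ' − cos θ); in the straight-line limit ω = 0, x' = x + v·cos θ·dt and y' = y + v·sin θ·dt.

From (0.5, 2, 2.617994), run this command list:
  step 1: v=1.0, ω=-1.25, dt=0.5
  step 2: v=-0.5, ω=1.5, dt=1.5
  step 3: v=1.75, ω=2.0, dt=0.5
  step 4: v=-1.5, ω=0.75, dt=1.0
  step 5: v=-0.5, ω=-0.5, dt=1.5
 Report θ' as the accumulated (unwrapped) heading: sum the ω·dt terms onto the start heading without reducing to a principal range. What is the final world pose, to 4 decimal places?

step 1: θ'=1.9930 (R=-0.8000) → pose (0.1702, 2.3650, 1.9930)
step 2: θ'=4.2430 (R=-0.3333) → pose (0.7716, 2.3508, 4.2430)
step 3: θ'=5.2430 (R=0.8750) → pose (0.7973, 1.5122, 5.2430)
step 4: θ'=5.9930 (R=-2.0000) → pose (-0.3555, 2.4165, 5.9930)
step 5: θ'=5.2430 (R=1.0000) → pose (-0.9318, 2.8686, 5.2430)

(-0.9318, 2.8686, 5.2430)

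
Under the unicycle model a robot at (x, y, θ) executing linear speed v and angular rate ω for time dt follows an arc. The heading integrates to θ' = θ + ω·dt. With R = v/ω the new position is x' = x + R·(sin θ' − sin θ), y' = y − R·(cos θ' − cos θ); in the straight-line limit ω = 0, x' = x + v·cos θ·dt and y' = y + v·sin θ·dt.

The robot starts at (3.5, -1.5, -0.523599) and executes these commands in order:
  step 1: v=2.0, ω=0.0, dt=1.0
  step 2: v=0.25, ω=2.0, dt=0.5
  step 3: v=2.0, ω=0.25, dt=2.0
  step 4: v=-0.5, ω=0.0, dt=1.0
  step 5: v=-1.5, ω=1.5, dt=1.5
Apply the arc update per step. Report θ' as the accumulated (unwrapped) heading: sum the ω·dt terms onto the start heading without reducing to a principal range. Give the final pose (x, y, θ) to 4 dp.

(8.9443, -1.8443, 3.2264)

step 1: θ'=-0.5236 (straight) → pose (5.2321, -2.5000, -0.5236)
step 2: θ'=0.4764 (R=0.1250) → pose (5.3519, -2.5028, 0.4764)
step 3: θ'=0.9764 (R=8.0000) → pose (8.3111, 0.1263, 0.9764)
step 4: θ'=0.9764 (straight) → pose (8.0311, -0.2879, 0.9764)
step 5: θ'=3.2264 (R=-1.0000) → pose (8.9443, -1.8443, 3.2264)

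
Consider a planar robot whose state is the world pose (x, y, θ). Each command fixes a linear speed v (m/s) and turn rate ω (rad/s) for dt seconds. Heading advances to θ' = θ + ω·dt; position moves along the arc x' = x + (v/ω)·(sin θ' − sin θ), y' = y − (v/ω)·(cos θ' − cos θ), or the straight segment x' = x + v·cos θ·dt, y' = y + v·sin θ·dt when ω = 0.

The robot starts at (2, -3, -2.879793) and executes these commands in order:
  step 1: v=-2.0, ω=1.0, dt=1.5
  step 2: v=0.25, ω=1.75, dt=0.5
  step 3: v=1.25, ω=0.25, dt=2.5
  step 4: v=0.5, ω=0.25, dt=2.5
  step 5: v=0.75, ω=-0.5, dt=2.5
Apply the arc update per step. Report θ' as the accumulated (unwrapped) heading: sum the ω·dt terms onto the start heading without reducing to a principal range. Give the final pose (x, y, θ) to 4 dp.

(9.3939, -0.6478, -0.5048)

step 1: θ'=-1.3798 (R=-2.0000) → pose (3.4460, -0.6885, -1.3798)
step 2: θ'=-0.5048 (R=0.1429) → pose (3.5172, -0.7864, -0.5048)
step 3: θ'=0.1202 (R=5.0000) → pose (6.5349, -1.3739, 0.1202)
step 4: θ'=0.7452 (R=2.0000) → pose (7.6513, -0.8583, 0.7452)
step 5: θ'=-0.5048 (R=-1.5000) → pose (9.3939, -0.6478, -0.5048)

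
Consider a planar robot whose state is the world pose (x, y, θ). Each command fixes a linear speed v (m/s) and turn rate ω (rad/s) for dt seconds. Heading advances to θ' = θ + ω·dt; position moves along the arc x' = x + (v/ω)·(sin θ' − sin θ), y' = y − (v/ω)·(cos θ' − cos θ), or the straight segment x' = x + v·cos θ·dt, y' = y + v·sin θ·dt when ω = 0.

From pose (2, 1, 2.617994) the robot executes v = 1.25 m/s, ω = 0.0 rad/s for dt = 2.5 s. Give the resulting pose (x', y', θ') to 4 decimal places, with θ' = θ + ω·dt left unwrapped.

(-0.7063, 2.5625, 2.6180)

θ' = 2.6180 + 0.0·2.5 = 2.6180
ω = 0 → straight: x' = 2 + 1.25·cos(2.6180)·2.5 = -0.7063
y' = 1 + 1.25·sin(2.6180)·2.5 = 2.5625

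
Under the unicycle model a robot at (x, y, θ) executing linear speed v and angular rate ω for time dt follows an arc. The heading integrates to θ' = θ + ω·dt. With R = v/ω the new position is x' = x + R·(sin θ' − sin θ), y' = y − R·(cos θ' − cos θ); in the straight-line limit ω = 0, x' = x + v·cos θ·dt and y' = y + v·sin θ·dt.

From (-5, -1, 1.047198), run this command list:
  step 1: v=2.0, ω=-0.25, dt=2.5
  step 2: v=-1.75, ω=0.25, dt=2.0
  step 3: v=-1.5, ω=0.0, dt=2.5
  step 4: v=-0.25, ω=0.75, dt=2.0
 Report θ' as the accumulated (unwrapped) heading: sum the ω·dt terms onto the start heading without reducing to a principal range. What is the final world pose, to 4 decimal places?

step 1: θ'=0.4222 (R=-8.0000) → pose (-1.3499, 2.2975, 0.4222)
step 2: θ'=0.9222 (R=-7.0000) → pose (-4.0601, 0.1407, 0.9222)
step 3: θ'=0.9222 (straight) → pose (-6.3253, -2.8478, 0.9222)
step 4: θ'=2.4222 (R=-0.3333) → pose (-6.2793, -3.2999, 2.4222)

(-6.2793, -3.2999, 2.4222)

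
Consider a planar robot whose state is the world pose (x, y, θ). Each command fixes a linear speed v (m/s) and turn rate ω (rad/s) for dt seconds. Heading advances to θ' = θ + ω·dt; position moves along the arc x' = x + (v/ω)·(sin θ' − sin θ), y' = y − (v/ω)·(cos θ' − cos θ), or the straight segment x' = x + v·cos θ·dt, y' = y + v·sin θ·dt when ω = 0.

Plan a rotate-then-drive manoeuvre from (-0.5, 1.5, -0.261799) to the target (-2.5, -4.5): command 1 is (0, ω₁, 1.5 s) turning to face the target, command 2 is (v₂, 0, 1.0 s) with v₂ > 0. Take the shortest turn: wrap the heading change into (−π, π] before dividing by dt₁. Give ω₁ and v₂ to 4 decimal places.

heading to target = atan2(-4.5−1.5, -2.5−-0.5) = -1.8925
Δθ = wrap(-1.8925 − -0.2618) = -1.6307; ω₁ = Δθ/dt₁ = -1.0872
distance = √((-2.5−-0.5)² + (-4.5−1.5)²) = 6.3246; v₂ = distance/dt₂ = 6.3246

ω₁ = -1.0872, v₂ = 6.3246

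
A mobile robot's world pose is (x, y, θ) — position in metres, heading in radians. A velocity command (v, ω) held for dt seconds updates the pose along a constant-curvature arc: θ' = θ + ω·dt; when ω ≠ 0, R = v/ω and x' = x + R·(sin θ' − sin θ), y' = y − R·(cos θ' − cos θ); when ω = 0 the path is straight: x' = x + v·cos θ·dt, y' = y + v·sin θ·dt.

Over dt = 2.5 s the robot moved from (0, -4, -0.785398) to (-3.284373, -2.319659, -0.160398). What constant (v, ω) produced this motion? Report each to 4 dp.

Δθ = -0.160398 − -0.785398 = 0.625000
ω = Δθ/dt = 0.625000/2.5 = 0.2500
R = Δx/(sin θ' − sin θ) = -6.0000
v = R·ω = -6.0000·0.2500 = -1.5000

v = -1.5000, ω = 0.2500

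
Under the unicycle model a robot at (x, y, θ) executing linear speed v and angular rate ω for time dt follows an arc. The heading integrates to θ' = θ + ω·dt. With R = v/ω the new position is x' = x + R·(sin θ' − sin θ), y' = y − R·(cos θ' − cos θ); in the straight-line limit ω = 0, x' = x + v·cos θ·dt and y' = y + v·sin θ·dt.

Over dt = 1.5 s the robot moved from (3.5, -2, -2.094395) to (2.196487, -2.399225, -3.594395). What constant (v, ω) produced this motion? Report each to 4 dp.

Δθ = -3.594395 − -2.094395 = -1.500000
ω = Δθ/dt = -1.500000/1.5 = -1.0000
R = Δx/(sin θ' − sin θ) = -1.0000
v = R·ω = -1.0000·-1.0000 = 1.0000

v = 1.0000, ω = -1.0000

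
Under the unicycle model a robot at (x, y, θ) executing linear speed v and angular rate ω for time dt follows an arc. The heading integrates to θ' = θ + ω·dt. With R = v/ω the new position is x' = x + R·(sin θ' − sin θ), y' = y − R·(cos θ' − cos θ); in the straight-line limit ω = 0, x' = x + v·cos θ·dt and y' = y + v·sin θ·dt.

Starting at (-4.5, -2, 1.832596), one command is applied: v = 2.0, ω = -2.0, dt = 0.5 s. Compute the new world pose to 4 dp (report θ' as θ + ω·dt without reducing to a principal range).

θ' = 1.8326 + -2.0·0.5 = 0.8326
R = v/ω = 2.0/-2.0 = -1.0000
x' = -4.5 + -1.0000·(sin 0.8326 − sin 1.8326) = -4.2738
y' = -2 − -1.0000·(cos 0.8326 − cos 1.8326) = -1.0682

(-4.2738, -1.0682, 0.8326)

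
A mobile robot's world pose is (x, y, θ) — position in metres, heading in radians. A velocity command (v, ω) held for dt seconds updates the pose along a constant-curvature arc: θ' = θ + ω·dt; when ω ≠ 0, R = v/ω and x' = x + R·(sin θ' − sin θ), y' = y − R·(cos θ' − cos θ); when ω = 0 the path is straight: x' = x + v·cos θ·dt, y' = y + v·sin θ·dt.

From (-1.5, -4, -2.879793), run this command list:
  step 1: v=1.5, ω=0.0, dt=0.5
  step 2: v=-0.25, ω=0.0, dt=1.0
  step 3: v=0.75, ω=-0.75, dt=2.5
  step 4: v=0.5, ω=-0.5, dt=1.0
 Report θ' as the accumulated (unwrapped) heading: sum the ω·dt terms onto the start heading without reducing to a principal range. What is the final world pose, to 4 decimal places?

step 1: θ'=-2.8798 (straight) → pose (-2.2244, -4.1941, -2.8798)
step 2: θ'=-2.8798 (straight) → pose (-1.9830, -4.1294, -2.8798)
step 3: θ'=-4.7548 (R=-1.0000) → pose (-3.2409, -3.1211, -4.7548)
step 4: θ'=-5.2548 (R=-1.0000) → pose (-3.0983, -2.6473, -5.2548)

(-3.0983, -2.6473, -5.2548)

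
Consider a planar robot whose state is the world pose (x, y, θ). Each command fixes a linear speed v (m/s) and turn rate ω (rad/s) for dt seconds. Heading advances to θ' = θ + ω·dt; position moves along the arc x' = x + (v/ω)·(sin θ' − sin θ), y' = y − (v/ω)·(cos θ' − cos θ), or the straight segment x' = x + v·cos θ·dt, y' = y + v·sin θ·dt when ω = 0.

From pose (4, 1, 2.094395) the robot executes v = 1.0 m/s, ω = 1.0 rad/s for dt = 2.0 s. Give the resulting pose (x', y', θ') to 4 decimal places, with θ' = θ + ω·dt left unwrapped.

θ' = 2.0944 + 1.0·2.0 = 4.0944
R = v/ω = 1.0/1.0 = 1.0000
x' = 4 + 1.0000·(sin 4.0944 − sin 2.0944) = 2.3189
y' = 1 − 1.0000·(cos 4.0944 − cos 2.0944) = 1.0794

(2.3189, 1.0794, 4.0944)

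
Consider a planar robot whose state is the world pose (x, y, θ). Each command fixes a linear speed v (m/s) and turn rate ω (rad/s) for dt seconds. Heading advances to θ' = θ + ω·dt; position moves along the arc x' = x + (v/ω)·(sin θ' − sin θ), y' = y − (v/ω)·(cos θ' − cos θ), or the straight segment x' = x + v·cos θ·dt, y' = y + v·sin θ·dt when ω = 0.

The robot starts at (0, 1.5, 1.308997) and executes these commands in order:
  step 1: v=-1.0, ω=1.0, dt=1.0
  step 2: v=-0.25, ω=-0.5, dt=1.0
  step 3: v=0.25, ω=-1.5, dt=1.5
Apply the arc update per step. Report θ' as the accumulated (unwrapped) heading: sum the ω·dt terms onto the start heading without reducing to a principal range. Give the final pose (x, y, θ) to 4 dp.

step 1: θ'=2.3090 (R=-1.0000) → pose (0.2262, 0.5682, 2.3090)
step 2: θ'=1.8090 (R=0.5000) → pose (0.3423, 0.3497, 1.8090)
step 3: θ'=-0.4410 (R=-0.1667) → pose (0.5754, 0.5398, -0.4410)

(0.5754, 0.5398, -0.4410)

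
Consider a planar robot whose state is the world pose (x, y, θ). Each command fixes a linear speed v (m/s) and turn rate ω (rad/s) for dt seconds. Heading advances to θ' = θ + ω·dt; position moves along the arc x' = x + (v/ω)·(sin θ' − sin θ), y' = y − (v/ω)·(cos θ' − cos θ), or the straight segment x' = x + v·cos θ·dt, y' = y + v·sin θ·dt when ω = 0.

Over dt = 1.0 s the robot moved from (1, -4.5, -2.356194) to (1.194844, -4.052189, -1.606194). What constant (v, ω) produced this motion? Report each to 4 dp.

v = -0.5000, ω = 0.7500

Δθ = -1.606194 − -2.356194 = 0.750000
ω = Δθ/dt = 0.750000/1.0 = 0.7500
R = −Δy/(cos θ' − cos θ) = -0.6667
v = R·ω = -0.6667·0.7500 = -0.5000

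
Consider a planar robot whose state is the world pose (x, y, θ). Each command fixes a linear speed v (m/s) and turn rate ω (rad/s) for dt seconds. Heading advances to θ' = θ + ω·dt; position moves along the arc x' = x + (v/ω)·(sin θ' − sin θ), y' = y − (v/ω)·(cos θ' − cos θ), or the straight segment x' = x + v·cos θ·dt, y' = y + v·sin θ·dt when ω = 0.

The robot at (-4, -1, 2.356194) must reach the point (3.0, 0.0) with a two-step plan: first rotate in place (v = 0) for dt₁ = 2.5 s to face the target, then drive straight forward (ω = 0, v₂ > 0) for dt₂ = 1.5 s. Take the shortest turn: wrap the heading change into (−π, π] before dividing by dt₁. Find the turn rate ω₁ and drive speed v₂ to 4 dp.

ω₁ = -0.8857, v₂ = 4.7140

heading to target = atan2(0−-1, 3−-4) = 0.1419
Δθ = wrap(0.1419 − 2.3562) = -2.2143; ω₁ = Δθ/dt₁ = -0.8857
distance = √((3−-4)² + (0−-1)²) = 7.0711; v₂ = distance/dt₂ = 4.7140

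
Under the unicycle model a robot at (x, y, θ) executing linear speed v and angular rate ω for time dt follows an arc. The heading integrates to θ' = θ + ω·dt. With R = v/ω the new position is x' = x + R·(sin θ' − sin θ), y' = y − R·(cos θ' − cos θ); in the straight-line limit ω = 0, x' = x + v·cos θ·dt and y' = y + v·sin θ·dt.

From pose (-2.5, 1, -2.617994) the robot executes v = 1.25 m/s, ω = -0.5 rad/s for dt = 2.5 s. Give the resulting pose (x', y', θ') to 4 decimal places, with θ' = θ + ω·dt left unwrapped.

θ' = -2.6180 + -0.5·2.5 = -3.8680
R = v/ω = 1.25/-0.5 = -2.5000
x' = -2.5 + -2.5000·(sin -3.8680 − sin -2.6180) = -5.4105
y' = 1 − -2.5000·(cos -3.8680 − cos -2.6180) = 1.2961

(-5.4105, 1.2961, -3.8680)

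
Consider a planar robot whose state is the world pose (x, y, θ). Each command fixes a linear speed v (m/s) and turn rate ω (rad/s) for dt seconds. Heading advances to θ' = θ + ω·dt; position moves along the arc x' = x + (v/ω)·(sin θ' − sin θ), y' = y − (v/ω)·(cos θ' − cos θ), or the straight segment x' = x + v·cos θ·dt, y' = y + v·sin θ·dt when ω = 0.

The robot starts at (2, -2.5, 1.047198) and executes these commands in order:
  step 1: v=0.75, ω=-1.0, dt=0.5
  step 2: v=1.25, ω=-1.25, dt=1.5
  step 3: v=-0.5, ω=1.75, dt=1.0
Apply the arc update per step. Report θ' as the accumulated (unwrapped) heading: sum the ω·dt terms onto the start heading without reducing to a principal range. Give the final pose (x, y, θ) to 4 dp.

(3.3558, -2.6560, 0.4222)

step 1: θ'=0.5472 (R=-0.7500) → pose (2.2593, -2.2345, 0.5472)
step 2: θ'=-1.3278 (R=-1.0000) → pose (3.7502, -2.8479, -1.3278)
step 3: θ'=0.4222 (R=-0.2857) → pose (3.3558, -2.6560, 0.4222)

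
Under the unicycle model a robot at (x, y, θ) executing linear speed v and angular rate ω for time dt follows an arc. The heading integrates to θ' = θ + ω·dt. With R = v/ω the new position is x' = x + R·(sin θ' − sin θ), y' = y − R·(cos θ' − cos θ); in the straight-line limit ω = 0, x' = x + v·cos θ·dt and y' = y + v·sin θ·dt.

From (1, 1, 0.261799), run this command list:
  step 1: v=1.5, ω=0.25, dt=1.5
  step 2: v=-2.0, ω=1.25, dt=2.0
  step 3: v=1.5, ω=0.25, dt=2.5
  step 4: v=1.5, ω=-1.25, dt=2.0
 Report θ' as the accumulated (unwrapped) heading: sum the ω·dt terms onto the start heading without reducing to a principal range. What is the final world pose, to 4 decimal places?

step 1: θ'=0.6368 (R=6.0000) → pose (3.0148, 1.9715, 0.6368)
step 2: θ'=3.1368 (R=-1.6000) → pose (3.9586, -0.9149, 3.1368)
step 3: θ'=3.7618 (R=6.0000) → pose (0.4426, -2.0322, 3.7618)
step 4: θ'=1.2618 (R=-1.2000) → pose (-1.3980, -0.6908, 1.2618)

(-1.3980, -0.6908, 1.2618)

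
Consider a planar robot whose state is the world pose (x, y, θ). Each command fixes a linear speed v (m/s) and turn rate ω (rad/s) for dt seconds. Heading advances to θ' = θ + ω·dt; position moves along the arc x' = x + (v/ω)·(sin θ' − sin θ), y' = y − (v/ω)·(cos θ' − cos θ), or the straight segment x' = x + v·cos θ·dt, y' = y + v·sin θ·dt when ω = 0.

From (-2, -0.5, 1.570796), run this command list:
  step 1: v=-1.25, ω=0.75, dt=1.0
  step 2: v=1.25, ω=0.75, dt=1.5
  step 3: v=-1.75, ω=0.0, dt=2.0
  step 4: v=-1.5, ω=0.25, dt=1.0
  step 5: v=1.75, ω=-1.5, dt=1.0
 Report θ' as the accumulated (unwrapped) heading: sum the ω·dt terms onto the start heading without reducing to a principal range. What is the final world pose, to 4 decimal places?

(-0.1319, 0.7984, 2.1958)

step 1: θ'=2.3208 (R=-1.6667) → pose (-1.5528, -1.6361, 2.3208)
step 2: θ'=3.4458 (R=1.6667) → pose (-3.2715, -1.1820, 3.4458)
step 3: θ'=3.4458 (straight) → pose (0.0678, -0.1336, 3.4458)
step 4: θ'=3.6958 (R=-6.0000) → pose (1.4282, 0.4890, 3.6958)
step 5: θ'=2.1958 (R=-1.1667) → pose (-0.1319, 0.7984, 2.1958)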